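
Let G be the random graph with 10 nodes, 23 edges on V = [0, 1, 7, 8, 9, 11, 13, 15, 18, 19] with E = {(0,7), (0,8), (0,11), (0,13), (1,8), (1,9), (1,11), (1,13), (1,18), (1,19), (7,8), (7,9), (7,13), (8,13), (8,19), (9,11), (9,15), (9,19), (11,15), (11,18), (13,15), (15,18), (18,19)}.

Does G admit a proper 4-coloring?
Yes, G is 4-colorable

A valid 4-coloring: color 1: [0, 1, 15]; color 2: [9, 13, 18]; color 3: [8, 11]; color 4: [7, 19].
(χ(G) = 4 ≤ 4.)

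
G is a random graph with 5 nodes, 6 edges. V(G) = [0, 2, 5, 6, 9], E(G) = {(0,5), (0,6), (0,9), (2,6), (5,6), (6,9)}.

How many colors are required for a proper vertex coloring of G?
Clique number ω(G) = 3 (lower bound: χ ≥ ω).
The clique on [0, 6, 9] has size 3, forcing χ ≥ 3, and the coloring below uses 3 colors, so χ(G) = 3.
A valid 3-coloring: color 1: [6]; color 2: [0, 2]; color 3: [5, 9].

χ(G) = 3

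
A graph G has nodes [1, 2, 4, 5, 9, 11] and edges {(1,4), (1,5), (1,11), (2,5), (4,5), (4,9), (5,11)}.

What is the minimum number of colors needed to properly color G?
χ(G) = 3

Clique number ω(G) = 3 (lower bound: χ ≥ ω).
The clique on [1, 5, 11] has size 3, forcing χ ≥ 3, and the coloring below uses 3 colors, so χ(G) = 3.
A valid 3-coloring: color 1: [5, 9]; color 2: [2, 4, 11]; color 3: [1].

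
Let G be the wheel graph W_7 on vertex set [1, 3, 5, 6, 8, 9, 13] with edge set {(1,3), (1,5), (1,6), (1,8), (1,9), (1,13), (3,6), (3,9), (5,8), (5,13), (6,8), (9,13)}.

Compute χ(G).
χ(G) = 3

Clique number ω(G) = 3 (lower bound: χ ≥ ω).
The clique on [1, 5, 8] has size 3, forcing χ ≥ 3, and the coloring below uses 3 colors, so χ(G) = 3.
A valid 3-coloring: color 1: [1]; color 2: [3, 8, 13]; color 3: [5, 6, 9].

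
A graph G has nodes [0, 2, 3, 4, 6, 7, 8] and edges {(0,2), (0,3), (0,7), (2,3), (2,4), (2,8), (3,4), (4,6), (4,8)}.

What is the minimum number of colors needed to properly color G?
Clique number ω(G) = 3 (lower bound: χ ≥ ω).
The clique on [2, 4, 8] has size 3, forcing χ ≥ 3, and the coloring below uses 3 colors, so χ(G) = 3.
A valid 3-coloring: color 1: [2, 6, 7]; color 2: [0, 4]; color 3: [3, 8].

χ(G) = 3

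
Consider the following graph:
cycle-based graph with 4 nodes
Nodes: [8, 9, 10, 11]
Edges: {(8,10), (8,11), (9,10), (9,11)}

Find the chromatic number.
Clique number ω(G) = 2 (lower bound: χ ≥ ω).
The graph is bipartite (no odd cycle), so 2 colors suffice: χ(G) = 2.
A valid 2-coloring: color 1: [8, 9]; color 2: [10, 11].

χ(G) = 2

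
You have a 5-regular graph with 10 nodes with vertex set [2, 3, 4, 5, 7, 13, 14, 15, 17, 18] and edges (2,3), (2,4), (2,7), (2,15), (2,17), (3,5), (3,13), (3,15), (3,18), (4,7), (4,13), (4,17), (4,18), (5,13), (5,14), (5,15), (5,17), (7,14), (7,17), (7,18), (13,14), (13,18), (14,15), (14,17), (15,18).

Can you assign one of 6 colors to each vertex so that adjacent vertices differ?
A valid 6-coloring: color 1: [4, 5]; color 2: [7, 13, 15]; color 3: [2, 14, 18]; color 4: [3, 17].
(χ(G) = 4 ≤ 6.)

Yes, G is 6-colorable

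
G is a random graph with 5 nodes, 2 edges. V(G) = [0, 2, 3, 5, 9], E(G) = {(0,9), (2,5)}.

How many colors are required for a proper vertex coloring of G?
Clique number ω(G) = 2 (lower bound: χ ≥ ω).
The graph is bipartite (no odd cycle), so 2 colors suffice: χ(G) = 2.
A valid 2-coloring: color 1: [0, 2, 3]; color 2: [5, 9].

χ(G) = 2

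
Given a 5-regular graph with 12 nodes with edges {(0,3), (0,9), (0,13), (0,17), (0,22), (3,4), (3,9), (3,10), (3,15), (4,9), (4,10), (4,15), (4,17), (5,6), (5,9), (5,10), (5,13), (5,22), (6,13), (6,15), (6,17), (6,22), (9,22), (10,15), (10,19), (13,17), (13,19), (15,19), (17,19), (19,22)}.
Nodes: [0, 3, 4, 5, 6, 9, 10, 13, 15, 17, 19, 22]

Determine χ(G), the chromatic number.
Clique number ω(G) = 4 (lower bound: χ ≥ ω).
The clique on [3, 4, 10, 15] has size 4, forcing χ ≥ 4, and the coloring below uses 4 colors, so χ(G) = 4.
A valid 4-coloring: color 1: [0, 5, 15]; color 2: [9, 10, 13]; color 3: [3, 17, 22]; color 4: [4, 6, 19].

χ(G) = 4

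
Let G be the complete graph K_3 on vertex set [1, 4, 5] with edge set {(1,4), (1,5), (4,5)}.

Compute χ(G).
Clique number ω(G) = 3 (lower bound: χ ≥ ω).
The clique on [1, 4, 5] has size 3, forcing χ ≥ 3, and the coloring below uses 3 colors, so χ(G) = 3.
A valid 3-coloring: color 1: [4]; color 2: [5]; color 3: [1].

χ(G) = 3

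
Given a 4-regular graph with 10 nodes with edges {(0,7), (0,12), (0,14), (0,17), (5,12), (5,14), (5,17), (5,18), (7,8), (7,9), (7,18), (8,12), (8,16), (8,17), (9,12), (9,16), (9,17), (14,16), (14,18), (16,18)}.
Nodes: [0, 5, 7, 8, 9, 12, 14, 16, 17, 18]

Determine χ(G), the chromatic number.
Clique number ω(G) = 3 (lower bound: χ ≥ ω).
The clique on [5, 14, 18] has size 3, forcing χ ≥ 3, and the coloring below uses 3 colors, so χ(G) = 3.
A valid 3-coloring: color 1: [7, 12, 14, 17]; color 2: [0, 8, 9, 18]; color 3: [5, 16].

χ(G) = 3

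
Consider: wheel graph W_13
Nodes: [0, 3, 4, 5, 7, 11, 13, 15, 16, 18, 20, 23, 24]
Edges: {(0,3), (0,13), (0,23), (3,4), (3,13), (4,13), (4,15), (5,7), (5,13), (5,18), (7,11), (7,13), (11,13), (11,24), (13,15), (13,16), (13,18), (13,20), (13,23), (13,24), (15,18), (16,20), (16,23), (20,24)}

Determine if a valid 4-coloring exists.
A valid 4-coloring: color 1: [13]; color 2: [0, 4, 7, 16, 18, 24]; color 3: [3, 5, 11, 15, 20, 23].
(χ(G) = 3 ≤ 4.)

Yes, G is 4-colorable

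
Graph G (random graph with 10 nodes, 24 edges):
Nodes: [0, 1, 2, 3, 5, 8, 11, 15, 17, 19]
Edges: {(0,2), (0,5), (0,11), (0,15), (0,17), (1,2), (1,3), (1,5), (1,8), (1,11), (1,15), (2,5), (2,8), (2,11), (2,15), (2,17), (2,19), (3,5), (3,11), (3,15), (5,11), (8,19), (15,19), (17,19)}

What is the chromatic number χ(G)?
Clique number ω(G) = 4 (lower bound: χ ≥ ω).
The clique on [0, 2, 5, 11] has size 4, forcing χ ≥ 4, and the coloring below uses 4 colors, so χ(G) = 4.
A valid 4-coloring: color 1: [2, 3]; color 2: [0, 1, 19]; color 3: [5, 8, 15, 17]; color 4: [11].

χ(G) = 4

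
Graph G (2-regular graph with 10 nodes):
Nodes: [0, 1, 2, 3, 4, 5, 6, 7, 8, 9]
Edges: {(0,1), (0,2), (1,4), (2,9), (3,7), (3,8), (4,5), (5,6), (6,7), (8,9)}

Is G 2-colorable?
A valid 2-coloring: color 1: [0, 3, 4, 6, 9]; color 2: [1, 2, 5, 7, 8].
(χ(G) = 2 ≤ 2.)

Yes, G is 2-colorable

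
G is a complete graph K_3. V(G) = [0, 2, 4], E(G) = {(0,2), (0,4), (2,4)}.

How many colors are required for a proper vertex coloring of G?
χ(G) = 3

Clique number ω(G) = 3 (lower bound: χ ≥ ω).
The clique on [0, 2, 4] has size 3, forcing χ ≥ 3, and the coloring below uses 3 colors, so χ(G) = 3.
A valid 3-coloring: color 1: [2]; color 2: [0]; color 3: [4].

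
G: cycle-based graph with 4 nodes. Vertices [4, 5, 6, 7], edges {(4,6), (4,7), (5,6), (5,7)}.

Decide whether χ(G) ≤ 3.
A valid 3-coloring: color 1: [6, 7]; color 2: [4, 5].
(χ(G) = 2 ≤ 3.)

Yes, G is 3-colorable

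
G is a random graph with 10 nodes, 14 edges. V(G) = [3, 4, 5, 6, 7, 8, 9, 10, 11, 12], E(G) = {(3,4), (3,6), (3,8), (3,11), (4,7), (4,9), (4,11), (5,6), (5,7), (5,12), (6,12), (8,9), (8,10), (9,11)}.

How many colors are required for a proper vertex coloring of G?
Clique number ω(G) = 3 (lower bound: χ ≥ ω).
The clique on [3, 4, 11] has size 3, forcing χ ≥ 3, and the coloring below uses 3 colors, so χ(G) = 3.
A valid 3-coloring: color 1: [4, 6, 8]; color 2: [3, 5, 9, 10]; color 3: [7, 11, 12].

χ(G) = 3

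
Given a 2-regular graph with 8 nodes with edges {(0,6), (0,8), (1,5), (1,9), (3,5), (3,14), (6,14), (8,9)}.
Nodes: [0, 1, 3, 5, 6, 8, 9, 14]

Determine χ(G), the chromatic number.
Clique number ω(G) = 2 (lower bound: χ ≥ ω).
The graph is bipartite (no odd cycle), so 2 colors suffice: χ(G) = 2.
A valid 2-coloring: color 1: [0, 5, 9, 14]; color 2: [1, 3, 6, 8].

χ(G) = 2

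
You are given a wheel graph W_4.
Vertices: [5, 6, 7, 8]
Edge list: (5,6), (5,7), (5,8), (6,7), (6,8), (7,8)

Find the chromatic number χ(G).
Clique number ω(G) = 4 (lower bound: χ ≥ ω).
The clique on [5, 6, 7, 8] has size 4, forcing χ ≥ 4, and the coloring below uses 4 colors, so χ(G) = 4.
A valid 4-coloring: color 1: [6]; color 2: [5]; color 3: [7]; color 4: [8].

χ(G) = 4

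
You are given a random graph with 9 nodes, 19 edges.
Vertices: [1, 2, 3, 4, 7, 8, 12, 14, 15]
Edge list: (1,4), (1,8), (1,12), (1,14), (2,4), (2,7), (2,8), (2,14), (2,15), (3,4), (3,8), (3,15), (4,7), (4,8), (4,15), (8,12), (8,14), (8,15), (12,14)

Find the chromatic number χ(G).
Clique number ω(G) = 4 (lower bound: χ ≥ ω).
The clique on [2, 4, 8, 15] has size 4, forcing χ ≥ 4, and the coloring below uses 4 colors, so χ(G) = 4.
A valid 4-coloring: color 1: [7, 8]; color 2: [4, 14]; color 3: [1, 2, 3]; color 4: [12, 15].

χ(G) = 4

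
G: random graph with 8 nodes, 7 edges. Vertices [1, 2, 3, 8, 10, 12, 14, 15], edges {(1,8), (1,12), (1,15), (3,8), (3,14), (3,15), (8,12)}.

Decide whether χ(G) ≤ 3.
A valid 3-coloring: color 1: [1, 2, 3, 10]; color 2: [8, 14, 15]; color 3: [12].
(χ(G) = 3 ≤ 3.)

Yes, G is 3-colorable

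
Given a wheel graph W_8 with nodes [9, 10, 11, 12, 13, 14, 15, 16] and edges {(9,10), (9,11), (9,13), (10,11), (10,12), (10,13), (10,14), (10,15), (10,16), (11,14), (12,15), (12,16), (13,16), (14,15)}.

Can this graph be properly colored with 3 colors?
No, G is not 3-colorable

Odd cycle [15, 14, 11, 9, 13, 16, 12] needs 3 colors (χ ≥ 3).
Vertex 10 is adjacent to every vertex of [9, 11, 12, 13, 14, 15, 16], which already need 3 colors among themselves, so 10 needs a new color (χ ≥ 4).
Hence χ(G) ≥ 4 > 3, so no proper 3-coloring exists.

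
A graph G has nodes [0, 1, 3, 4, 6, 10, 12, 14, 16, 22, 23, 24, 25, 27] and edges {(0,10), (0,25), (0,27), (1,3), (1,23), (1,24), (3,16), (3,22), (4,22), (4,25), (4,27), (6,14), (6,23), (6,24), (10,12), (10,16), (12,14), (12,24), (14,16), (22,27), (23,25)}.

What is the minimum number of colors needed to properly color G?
χ(G) = 3

Clique number ω(G) = 3 (lower bound: χ ≥ ω).
The clique on [4, 22, 27] has size 3, forcing χ ≥ 3, and the coloring below uses 3 colors, so χ(G) = 3.
A valid 3-coloring: color 1: [1, 6, 12, 16, 22, 25]; color 2: [3, 10, 14, 23, 24, 27]; color 3: [0, 4].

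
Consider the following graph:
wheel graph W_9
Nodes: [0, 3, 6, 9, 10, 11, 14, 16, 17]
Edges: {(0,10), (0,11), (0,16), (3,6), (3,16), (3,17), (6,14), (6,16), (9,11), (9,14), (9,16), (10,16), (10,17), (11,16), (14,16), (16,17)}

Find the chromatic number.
χ(G) = 3

Clique number ω(G) = 3 (lower bound: χ ≥ ω).
The clique on [0, 10, 16] has size 3, forcing χ ≥ 3, and the coloring below uses 3 colors, so χ(G) = 3.
A valid 3-coloring: color 1: [16]; color 2: [3, 10, 11, 14]; color 3: [0, 6, 9, 17].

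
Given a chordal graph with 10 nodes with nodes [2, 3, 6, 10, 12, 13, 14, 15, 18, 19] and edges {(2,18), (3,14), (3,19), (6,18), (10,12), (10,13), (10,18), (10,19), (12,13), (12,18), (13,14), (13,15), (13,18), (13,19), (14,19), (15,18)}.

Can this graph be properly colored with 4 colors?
Yes, G is 4-colorable

A valid 4-coloring: color 1: [2, 3, 6, 13]; color 2: [18, 19]; color 3: [10, 14, 15]; color 4: [12].
(χ(G) = 4 ≤ 4.)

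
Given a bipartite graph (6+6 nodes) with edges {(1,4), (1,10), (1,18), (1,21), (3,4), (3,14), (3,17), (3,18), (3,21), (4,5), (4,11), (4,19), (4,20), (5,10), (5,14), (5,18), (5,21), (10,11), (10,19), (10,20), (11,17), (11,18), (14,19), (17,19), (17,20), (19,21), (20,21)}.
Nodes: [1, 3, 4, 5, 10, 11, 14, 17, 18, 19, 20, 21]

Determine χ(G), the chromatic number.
χ(G) = 2

Clique number ω(G) = 2 (lower bound: χ ≥ ω).
The graph is bipartite (no odd cycle), so 2 colors suffice: χ(G) = 2.
A valid 2-coloring: color 1: [4, 10, 14, 17, 18, 21]; color 2: [1, 3, 5, 11, 19, 20].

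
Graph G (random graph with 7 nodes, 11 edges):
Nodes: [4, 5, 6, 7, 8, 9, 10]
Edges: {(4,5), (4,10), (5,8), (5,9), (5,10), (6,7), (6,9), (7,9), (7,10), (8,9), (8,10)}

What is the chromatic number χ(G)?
χ(G) = 3

Clique number ω(G) = 3 (lower bound: χ ≥ ω).
The clique on [5, 8, 9] has size 3, forcing χ ≥ 3, and the coloring below uses 3 colors, so χ(G) = 3.
A valid 3-coloring: color 1: [9, 10]; color 2: [5, 6]; color 3: [4, 7, 8].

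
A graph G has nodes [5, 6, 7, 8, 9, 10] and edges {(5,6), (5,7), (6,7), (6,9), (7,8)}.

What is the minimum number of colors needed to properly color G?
χ(G) = 3

Clique number ω(G) = 3 (lower bound: χ ≥ ω).
The clique on [5, 6, 7] has size 3, forcing χ ≥ 3, and the coloring below uses 3 colors, so χ(G) = 3.
A valid 3-coloring: color 1: [6, 8, 10]; color 2: [7, 9]; color 3: [5].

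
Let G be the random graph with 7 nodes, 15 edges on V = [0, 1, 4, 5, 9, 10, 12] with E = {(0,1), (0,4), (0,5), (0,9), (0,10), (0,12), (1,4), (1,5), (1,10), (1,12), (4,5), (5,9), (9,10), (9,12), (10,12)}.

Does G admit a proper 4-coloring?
A valid 4-coloring: color 1: [0]; color 2: [1, 9]; color 3: [5, 12]; color 4: [4, 10].
(χ(G) = 4 ≤ 4.)

Yes, G is 4-colorable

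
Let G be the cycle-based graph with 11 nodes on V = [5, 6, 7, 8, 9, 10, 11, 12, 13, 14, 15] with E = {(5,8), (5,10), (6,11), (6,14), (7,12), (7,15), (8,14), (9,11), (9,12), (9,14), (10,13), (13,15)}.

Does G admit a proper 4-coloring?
Yes, G is 4-colorable

A valid 4-coloring: color 1: [6, 7, 8, 9, 13]; color 2: [5, 11, 12, 14, 15]; color 3: [10].
(χ(G) = 3 ≤ 4.)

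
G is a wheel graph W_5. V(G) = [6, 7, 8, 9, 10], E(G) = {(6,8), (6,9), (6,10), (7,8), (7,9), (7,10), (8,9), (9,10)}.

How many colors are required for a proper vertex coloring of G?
χ(G) = 3

Clique number ω(G) = 3 (lower bound: χ ≥ ω).
The clique on [6, 8, 9] has size 3, forcing χ ≥ 3, and the coloring below uses 3 colors, so χ(G) = 3.
A valid 3-coloring: color 1: [9]; color 2: [8, 10]; color 3: [6, 7].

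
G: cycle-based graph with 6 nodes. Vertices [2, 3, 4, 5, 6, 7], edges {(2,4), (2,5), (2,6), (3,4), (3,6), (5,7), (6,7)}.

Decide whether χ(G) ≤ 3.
Yes, G is 3-colorable

A valid 3-coloring: color 1: [2, 3, 7]; color 2: [4, 5, 6].
(χ(G) = 2 ≤ 3.)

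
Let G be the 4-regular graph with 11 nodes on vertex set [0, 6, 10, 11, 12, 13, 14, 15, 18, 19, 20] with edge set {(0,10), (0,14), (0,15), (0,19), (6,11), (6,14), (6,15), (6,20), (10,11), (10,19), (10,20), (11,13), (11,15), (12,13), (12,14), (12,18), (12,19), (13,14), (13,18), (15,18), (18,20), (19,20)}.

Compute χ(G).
χ(G) = 4

Clique number ω(G) = 3 (lower bound: χ ≥ ω).
Suppose a proper 3-coloring c exists. The clique [0, 10, 19] takes 3 distinct colors; by symmetry let c(0) = 1, c(10) = 2, c(19) = 3.
- Vertex 20: neighbors [10, 19] already have colors [2, 3] ⇒ c(20) = 1.
- Vertex 6: neighbors [20] already have colors [1]; try each remaining color.
- Case c(6) = 2:
  - Vertex 14: neighbors [0, 6] already have colors [1, 2] ⇒ c(14) = 3.
  - Vertex 15: neighbors [0, 6] already have colors [1, 2] ⇒ c(15) = 3.
  - Vertex 18: neighbors [20, 15] already have colors [1, 3] ⇒ c(18) = 2.
  - Vertex 13: neighbors [18, 14] already have colors [2, 3] ⇒ c(13) = 1.
  - Vertex 11: neighbors [13, 6, 15] already have colors [1, 2, 3] — all 3 colors blocked. Contradiction.
- Case c(6) = 3:
  - Vertex 11: neighbors [10, 6] already have colors [2, 3] ⇒ c(11) = 1.
  - Vertex 14: neighbors [0, 6] already have colors [1, 3] ⇒ c(14) = 2.
  - Vertex 12: neighbors [14, 19] already have colors [2, 3] ⇒ c(12) = 1.
  - Vertex 13: neighbors [11, 14] already have colors [1, 2] ⇒ c(13) = 3.
  - Vertex 15: neighbors [0, 6] already have colors [1, 3] ⇒ c(15) = 2.
  - Vertex 18: neighbors [12, 15, 13] already have colors [1, 2, 3] — all 3 colors blocked. Contradiction.
Every case ends in a contradiction, so G has no proper 3-coloring (χ ≥ 4).
The coloring below uses 4 colors, so χ(G) = 4.
A valid 4-coloring: color 1: [0, 11, 12, 20]; color 2: [13, 15, 19]; color 3: [10, 14, 18]; color 4: [6].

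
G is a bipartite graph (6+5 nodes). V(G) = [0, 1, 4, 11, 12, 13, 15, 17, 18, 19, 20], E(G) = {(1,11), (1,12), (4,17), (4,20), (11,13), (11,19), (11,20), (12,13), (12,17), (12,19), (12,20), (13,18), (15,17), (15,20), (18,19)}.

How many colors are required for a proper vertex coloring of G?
χ(G) = 2

Clique number ω(G) = 2 (lower bound: χ ≥ ω).
The graph is bipartite (no odd cycle), so 2 colors suffice: χ(G) = 2.
A valid 2-coloring: color 1: [0, 4, 11, 12, 15, 18]; color 2: [1, 13, 17, 19, 20].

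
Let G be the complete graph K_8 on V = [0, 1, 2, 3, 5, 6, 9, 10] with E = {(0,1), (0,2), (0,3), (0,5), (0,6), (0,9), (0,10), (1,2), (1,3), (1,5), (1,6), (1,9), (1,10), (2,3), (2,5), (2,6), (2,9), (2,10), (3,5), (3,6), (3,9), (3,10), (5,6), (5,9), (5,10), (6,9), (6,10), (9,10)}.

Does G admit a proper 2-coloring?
The clique on vertices [0, 1, 2, 3, 5, 6, 9, 10] has size 8 > 2, so it alone needs 8 colors.

No, G is not 2-colorable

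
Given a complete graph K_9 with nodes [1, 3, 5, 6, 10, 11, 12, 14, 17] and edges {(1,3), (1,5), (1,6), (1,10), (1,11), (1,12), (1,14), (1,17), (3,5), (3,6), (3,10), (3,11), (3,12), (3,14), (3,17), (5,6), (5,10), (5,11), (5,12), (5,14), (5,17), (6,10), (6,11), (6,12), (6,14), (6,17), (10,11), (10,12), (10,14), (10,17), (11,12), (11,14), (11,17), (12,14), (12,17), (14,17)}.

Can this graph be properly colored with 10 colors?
A valid 10-coloring: color 1: [11]; color 2: [17]; color 3: [12]; color 4: [5]; color 5: [6]; color 6: [14]; color 7: [3]; color 8: [10]; color 9: [1].
(χ(G) = 9 ≤ 10.)

Yes, G is 10-colorable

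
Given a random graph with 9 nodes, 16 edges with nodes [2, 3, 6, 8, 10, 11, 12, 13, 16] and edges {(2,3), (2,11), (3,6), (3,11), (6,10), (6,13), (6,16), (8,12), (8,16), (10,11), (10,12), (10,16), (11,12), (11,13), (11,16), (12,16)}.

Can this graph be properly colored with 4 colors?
Yes, G is 4-colorable

A valid 4-coloring: color 1: [6, 8, 11]; color 2: [2, 13, 16]; color 3: [3, 12]; color 4: [10].
(χ(G) = 4 ≤ 4.)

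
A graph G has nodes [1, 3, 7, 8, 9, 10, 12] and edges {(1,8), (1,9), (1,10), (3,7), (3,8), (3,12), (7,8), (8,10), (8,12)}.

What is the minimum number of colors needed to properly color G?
Clique number ω(G) = 3 (lower bound: χ ≥ ω).
The clique on [1, 8, 10] has size 3, forcing χ ≥ 3, and the coloring below uses 3 colors, so χ(G) = 3.
A valid 3-coloring: color 1: [8, 9]; color 2: [1, 3]; color 3: [7, 10, 12].

χ(G) = 3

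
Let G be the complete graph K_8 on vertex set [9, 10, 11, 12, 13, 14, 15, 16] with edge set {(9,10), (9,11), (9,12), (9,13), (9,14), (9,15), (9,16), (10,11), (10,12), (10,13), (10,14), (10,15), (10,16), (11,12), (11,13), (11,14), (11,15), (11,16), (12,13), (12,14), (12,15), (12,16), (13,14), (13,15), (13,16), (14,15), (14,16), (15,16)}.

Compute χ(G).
Clique number ω(G) = 8 (lower bound: χ ≥ ω).
The clique on [9, 10, 11, 12, 13, 14, 15, 16] has size 8, forcing χ ≥ 8, and the coloring below uses 8 colors, so χ(G) = 8.
A valid 8-coloring: color 1: [9]; color 2: [11]; color 3: [15]; color 4: [10]; color 5: [12]; color 6: [14]; color 7: [13]; color 8: [16].

χ(G) = 8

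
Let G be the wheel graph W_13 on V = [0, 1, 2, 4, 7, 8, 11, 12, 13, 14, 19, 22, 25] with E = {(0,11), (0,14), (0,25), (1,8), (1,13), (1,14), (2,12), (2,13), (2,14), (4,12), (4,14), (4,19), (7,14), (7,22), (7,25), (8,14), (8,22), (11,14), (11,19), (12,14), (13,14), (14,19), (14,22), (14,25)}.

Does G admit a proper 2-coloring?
No, G is not 2-colorable

The clique on vertices [0, 14, 25] has size 3 > 2, so it alone needs 3 colors.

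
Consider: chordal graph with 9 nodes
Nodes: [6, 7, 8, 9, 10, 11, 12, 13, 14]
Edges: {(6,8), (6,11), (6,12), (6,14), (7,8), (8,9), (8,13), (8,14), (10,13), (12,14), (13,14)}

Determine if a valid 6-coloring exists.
Yes, G is 6-colorable

A valid 6-coloring: color 1: [8, 10, 11, 12]; color 2: [6, 7, 9, 13]; color 3: [14].
(χ(G) = 3 ≤ 6.)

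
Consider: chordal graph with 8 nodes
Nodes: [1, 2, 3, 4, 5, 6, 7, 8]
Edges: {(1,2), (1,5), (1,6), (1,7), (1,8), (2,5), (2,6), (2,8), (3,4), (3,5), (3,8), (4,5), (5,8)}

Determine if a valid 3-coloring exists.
No, G is not 3-colorable

The clique on vertices [1, 2, 5, 8] has size 4 > 3, so it alone needs 4 colors.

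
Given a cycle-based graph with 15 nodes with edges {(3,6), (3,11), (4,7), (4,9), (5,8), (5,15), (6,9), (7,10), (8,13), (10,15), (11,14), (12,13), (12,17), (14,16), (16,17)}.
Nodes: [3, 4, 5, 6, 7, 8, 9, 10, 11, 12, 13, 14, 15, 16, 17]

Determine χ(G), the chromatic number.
χ(G) = 3

Clique number ω(G) = 2 (lower bound: χ ≥ ω).
Odd cycle [8, 13, 12, 17, 16, 14, 11, 3, 6, 9, 4, 7, 10, 15, 5] needs 3 colors (χ ≥ 3).
The coloring below uses 3 colors, so χ(G) = 3.
A valid 3-coloring: color 1: [4, 6, 8, 11, 12, 15, 16]; color 2: [3, 5, 7, 9, 13, 14, 17]; color 3: [10].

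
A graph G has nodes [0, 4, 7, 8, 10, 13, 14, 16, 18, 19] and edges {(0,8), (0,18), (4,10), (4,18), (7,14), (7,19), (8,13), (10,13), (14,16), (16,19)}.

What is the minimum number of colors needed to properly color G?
Clique number ω(G) = 2 (lower bound: χ ≥ ω).
The graph is bipartite (no odd cycle), so 2 colors suffice: χ(G) = 2.
A valid 2-coloring: color 1: [7, 8, 10, 16, 18]; color 2: [0, 4, 13, 14, 19].

χ(G) = 2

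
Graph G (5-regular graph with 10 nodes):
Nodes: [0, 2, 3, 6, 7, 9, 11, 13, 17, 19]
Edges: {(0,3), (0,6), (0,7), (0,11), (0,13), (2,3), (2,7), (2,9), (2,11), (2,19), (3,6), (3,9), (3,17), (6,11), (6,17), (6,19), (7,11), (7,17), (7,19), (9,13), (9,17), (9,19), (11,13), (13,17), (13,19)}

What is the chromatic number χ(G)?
χ(G) = 4

Clique number ω(G) = 3 (lower bound: χ ≥ ω).
Odd cycle [17, 13, 19, 2, 3] needs 3 colors (χ ≥ 3).
Vertex 9 is adjacent to every vertex of [2, 3, 13, 17, 19], which already need 3 colors among themselves, so 9 needs a new color (χ ≥ 4).
The coloring below uses 4 colors, so χ(G) = 4.
A valid 4-coloring: color 1: [9, 11]; color 2: [0, 2, 17]; color 3: [6, 7, 13]; color 4: [3, 19].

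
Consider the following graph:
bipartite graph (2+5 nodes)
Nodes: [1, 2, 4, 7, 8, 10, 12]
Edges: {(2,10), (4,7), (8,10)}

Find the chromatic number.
χ(G) = 2

Clique number ω(G) = 2 (lower bound: χ ≥ ω).
The graph is bipartite (no odd cycle), so 2 colors suffice: χ(G) = 2.
A valid 2-coloring: color 1: [1, 4, 10, 12]; color 2: [2, 7, 8].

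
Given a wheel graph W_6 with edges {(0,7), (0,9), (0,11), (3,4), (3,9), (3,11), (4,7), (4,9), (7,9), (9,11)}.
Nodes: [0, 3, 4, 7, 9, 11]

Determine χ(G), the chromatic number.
χ(G) = 4

Clique number ω(G) = 3 (lower bound: χ ≥ ω).
Odd cycle [3, 4, 7, 0, 11] needs 3 colors (χ ≥ 3).
Vertex 9 is adjacent to every vertex of [0, 3, 4, 7, 11], which already need 3 colors among themselves, so 9 needs a new color (χ ≥ 4).
The coloring below uses 4 colors, so χ(G) = 4.
A valid 4-coloring: color 1: [9]; color 2: [0, 3]; color 3: [4, 11]; color 4: [7].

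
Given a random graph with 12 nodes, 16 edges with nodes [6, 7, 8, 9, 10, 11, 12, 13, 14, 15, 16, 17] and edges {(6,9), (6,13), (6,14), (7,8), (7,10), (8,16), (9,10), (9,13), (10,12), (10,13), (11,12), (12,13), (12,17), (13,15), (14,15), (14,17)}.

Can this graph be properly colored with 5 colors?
Yes, G is 5-colorable

A valid 5-coloring: color 1: [7, 11, 13, 14, 16]; color 2: [6, 8, 10, 15, 17]; color 3: [9, 12].
(χ(G) = 3 ≤ 5.)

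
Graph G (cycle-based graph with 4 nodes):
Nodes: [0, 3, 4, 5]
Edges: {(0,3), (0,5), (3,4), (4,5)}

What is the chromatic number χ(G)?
Clique number ω(G) = 2 (lower bound: χ ≥ ω).
The graph is bipartite (no odd cycle), so 2 colors suffice: χ(G) = 2.
A valid 2-coloring: color 1: [0, 4]; color 2: [3, 5].

χ(G) = 2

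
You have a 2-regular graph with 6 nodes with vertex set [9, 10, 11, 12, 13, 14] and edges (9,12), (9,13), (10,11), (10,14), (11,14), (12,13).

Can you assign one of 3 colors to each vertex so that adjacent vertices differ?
Yes, G is 3-colorable

A valid 3-coloring: color 1: [12, 14]; color 2: [11, 13]; color 3: [9, 10].
(χ(G) = 3 ≤ 3.)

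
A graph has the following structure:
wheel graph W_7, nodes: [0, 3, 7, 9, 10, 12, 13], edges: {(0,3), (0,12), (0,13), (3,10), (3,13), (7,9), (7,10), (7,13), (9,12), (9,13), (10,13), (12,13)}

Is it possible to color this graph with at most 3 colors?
Yes, G is 3-colorable

A valid 3-coloring: color 1: [13]; color 2: [0, 9, 10]; color 3: [3, 7, 12].
(χ(G) = 3 ≤ 3.)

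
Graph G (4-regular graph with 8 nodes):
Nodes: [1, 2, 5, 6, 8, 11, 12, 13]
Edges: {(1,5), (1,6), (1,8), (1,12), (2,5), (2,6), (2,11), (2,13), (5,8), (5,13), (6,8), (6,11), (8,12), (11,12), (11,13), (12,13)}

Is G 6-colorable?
Yes, G is 6-colorable

A valid 6-coloring: color 1: [2, 8]; color 2: [5, 6, 12]; color 3: [1, 13]; color 4: [11].
(χ(G) = 4 ≤ 6.)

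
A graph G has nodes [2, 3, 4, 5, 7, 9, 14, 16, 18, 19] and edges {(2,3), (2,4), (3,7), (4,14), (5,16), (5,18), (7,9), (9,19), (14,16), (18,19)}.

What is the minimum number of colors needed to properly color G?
χ(G) = 2

Clique number ω(G) = 2 (lower bound: χ ≥ ω).
The graph is bipartite (no odd cycle), so 2 colors suffice: χ(G) = 2.
A valid 2-coloring: color 1: [2, 5, 7, 14, 19]; color 2: [3, 4, 9, 16, 18].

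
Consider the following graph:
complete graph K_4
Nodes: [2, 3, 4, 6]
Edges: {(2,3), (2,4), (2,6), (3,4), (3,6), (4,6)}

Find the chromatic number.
Clique number ω(G) = 4 (lower bound: χ ≥ ω).
The clique on [2, 3, 4, 6] has size 4, forcing χ ≥ 4, and the coloring below uses 4 colors, so χ(G) = 4.
A valid 4-coloring: color 1: [6]; color 2: [2]; color 3: [4]; color 4: [3].

χ(G) = 4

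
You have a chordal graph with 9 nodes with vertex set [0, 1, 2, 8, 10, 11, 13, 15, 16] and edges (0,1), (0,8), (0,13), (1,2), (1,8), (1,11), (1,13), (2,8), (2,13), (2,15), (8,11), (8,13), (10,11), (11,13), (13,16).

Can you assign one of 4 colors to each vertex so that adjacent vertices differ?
Yes, G is 4-colorable

A valid 4-coloring: color 1: [10, 13, 15]; color 2: [8, 16]; color 3: [1]; color 4: [0, 2, 11].
(χ(G) = 4 ≤ 4.)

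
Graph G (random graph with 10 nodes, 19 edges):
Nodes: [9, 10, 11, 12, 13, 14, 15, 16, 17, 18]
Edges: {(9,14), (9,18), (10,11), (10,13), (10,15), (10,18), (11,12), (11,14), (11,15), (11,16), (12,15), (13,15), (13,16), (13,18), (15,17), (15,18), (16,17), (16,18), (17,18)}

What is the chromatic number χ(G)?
Clique number ω(G) = 4 (lower bound: χ ≥ ω).
The clique on [10, 13, 15, 18] has size 4, forcing χ ≥ 4, and the coloring below uses 4 colors, so χ(G) = 4.
A valid 4-coloring: color 1: [9, 15, 16]; color 2: [11, 18]; color 3: [12, 13, 14, 17]; color 4: [10].

χ(G) = 4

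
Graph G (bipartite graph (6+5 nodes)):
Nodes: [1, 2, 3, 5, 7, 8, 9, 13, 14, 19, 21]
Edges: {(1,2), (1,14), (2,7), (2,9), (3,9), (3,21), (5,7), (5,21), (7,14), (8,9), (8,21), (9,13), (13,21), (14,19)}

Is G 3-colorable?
A valid 3-coloring: color 1: [1, 7, 9, 19, 21]; color 2: [2, 3, 5, 8, 13, 14].
(χ(G) = 2 ≤ 3.)

Yes, G is 3-colorable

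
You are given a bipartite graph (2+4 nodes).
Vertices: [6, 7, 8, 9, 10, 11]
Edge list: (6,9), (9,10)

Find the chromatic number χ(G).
Clique number ω(G) = 2 (lower bound: χ ≥ ω).
The graph is bipartite (no odd cycle), so 2 colors suffice: χ(G) = 2.
A valid 2-coloring: color 1: [7, 8, 9, 11]; color 2: [6, 10].

χ(G) = 2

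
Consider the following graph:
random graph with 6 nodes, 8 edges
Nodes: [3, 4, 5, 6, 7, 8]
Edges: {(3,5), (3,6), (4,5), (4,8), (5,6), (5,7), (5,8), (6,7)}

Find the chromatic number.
Clique number ω(G) = 3 (lower bound: χ ≥ ω).
The clique on [4, 5, 8] has size 3, forcing χ ≥ 3, and the coloring below uses 3 colors, so χ(G) = 3.
A valid 3-coloring: color 1: [5]; color 2: [6, 8]; color 3: [3, 4, 7].

χ(G) = 3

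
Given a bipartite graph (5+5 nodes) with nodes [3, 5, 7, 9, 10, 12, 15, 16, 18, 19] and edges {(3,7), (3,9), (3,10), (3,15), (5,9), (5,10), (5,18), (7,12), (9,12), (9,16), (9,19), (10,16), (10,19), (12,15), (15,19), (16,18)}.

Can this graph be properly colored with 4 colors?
A valid 4-coloring: color 1: [7, 9, 10, 15, 18]; color 2: [3, 5, 12, 16, 19].
(χ(G) = 2 ≤ 4.)

Yes, G is 4-colorable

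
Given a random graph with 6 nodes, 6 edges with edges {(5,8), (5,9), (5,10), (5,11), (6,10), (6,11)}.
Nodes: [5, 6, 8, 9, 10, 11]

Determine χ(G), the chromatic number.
χ(G) = 2

Clique number ω(G) = 2 (lower bound: χ ≥ ω).
The graph is bipartite (no odd cycle), so 2 colors suffice: χ(G) = 2.
A valid 2-coloring: color 1: [5, 6]; color 2: [8, 9, 10, 11].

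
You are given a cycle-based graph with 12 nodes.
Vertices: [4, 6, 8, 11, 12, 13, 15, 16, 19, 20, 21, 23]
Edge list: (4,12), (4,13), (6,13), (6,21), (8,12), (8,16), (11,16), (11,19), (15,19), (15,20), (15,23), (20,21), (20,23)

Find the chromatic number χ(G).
Clique number ω(G) = 3 (lower bound: χ ≥ ω).
The clique on [15, 20, 23] has size 3, forcing χ ≥ 3, and the coloring below uses 3 colors, so χ(G) = 3.
A valid 3-coloring: color 1: [12, 13, 16, 19, 20]; color 2: [4, 6, 8, 11, 15]; color 3: [21, 23].

χ(G) = 3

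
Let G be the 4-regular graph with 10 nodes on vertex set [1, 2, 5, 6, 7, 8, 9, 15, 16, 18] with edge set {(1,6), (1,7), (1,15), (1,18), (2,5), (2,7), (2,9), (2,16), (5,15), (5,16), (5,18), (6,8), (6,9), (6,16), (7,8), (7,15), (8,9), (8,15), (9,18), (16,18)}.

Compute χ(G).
Clique number ω(G) = 3 (lower bound: χ ≥ ω).
The clique on [1, 7, 15] has size 3, forcing χ ≥ 3, and the coloring below uses 3 colors, so χ(G) = 3.
A valid 3-coloring: color 1: [2, 6, 15, 18]; color 2: [1, 8, 16]; color 3: [5, 7, 9].

χ(G) = 3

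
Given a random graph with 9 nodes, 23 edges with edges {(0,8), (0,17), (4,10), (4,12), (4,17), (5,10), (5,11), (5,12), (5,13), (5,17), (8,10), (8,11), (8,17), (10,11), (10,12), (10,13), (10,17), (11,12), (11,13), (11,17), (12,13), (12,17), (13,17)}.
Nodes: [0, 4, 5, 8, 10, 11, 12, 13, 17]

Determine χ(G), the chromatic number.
Clique number ω(G) = 6 (lower bound: χ ≥ ω).
The clique on [5, 10, 11, 12, 13, 17] has size 6, forcing χ ≥ 6, and the coloring below uses 6 colors, so χ(G) = 6.
A valid 6-coloring: color 1: [17]; color 2: [0, 10]; color 3: [4, 11]; color 4: [8, 12]; color 5: [13]; color 6: [5].

χ(G) = 6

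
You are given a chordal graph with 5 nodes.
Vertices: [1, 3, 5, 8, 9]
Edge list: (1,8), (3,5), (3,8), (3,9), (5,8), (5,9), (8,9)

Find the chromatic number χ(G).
Clique number ω(G) = 4 (lower bound: χ ≥ ω).
The clique on [3, 5, 8, 9] has size 4, forcing χ ≥ 4, and the coloring below uses 4 colors, so χ(G) = 4.
A valid 4-coloring: color 1: [8]; color 2: [1, 3]; color 3: [9]; color 4: [5].

χ(G) = 4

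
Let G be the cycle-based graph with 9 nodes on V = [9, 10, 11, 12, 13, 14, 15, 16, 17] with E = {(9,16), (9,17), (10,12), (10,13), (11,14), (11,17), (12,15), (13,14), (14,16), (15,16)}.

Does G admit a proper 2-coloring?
Odd cycle [17, 11, 14, 16, 9] needs 3 colors (χ ≥ 3).
Hence χ(G) ≥ 3 > 2, so no proper 2-coloring exists.

No, G is not 2-colorable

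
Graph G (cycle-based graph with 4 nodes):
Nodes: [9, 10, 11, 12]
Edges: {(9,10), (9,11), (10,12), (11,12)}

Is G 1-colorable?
Edge (9,10) forces its endpoints to differ, so 1 color is not enough.

No, G is not 1-colorable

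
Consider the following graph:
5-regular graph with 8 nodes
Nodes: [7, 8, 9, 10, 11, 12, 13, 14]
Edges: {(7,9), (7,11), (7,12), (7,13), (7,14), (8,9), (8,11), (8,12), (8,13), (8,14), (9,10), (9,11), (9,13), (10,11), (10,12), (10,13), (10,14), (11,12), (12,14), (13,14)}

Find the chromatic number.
χ(G) = 4

Clique number ω(G) = 3 (lower bound: χ ≥ ω).
Odd cycle [14, 12, 11, 9, 13] needs 3 colors (χ ≥ 3).
Vertex 7 is adjacent to every vertex of [9, 11, 12, 13, 14], which already need 3 colors among themselves, so 7 needs a new color (χ ≥ 4).
The coloring below uses 4 colors, so χ(G) = 4.
A valid 4-coloring: color 1: [9, 12]; color 2: [11, 13]; color 3: [7, 8, 10]; color 4: [14].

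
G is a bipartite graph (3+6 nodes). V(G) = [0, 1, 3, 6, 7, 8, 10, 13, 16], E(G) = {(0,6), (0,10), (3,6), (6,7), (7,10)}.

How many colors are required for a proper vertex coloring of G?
χ(G) = 2

Clique number ω(G) = 2 (lower bound: χ ≥ ω).
The graph is bipartite (no odd cycle), so 2 colors suffice: χ(G) = 2.
A valid 2-coloring: color 1: [1, 6, 8, 10, 13, 16]; color 2: [0, 3, 7].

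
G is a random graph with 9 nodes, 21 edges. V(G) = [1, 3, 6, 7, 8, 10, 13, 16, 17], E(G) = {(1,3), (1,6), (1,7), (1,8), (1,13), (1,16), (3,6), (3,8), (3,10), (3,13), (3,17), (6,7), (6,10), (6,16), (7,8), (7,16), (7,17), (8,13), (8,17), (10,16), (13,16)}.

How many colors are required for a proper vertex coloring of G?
χ(G) = 4

Clique number ω(G) = 4 (lower bound: χ ≥ ω).
The clique on [1, 6, 7, 16] has size 4, forcing χ ≥ 4, and the coloring below uses 4 colors, so χ(G) = 4.
A valid 4-coloring: color 1: [1, 10, 17]; color 2: [3, 16]; color 3: [6, 8]; color 4: [7, 13].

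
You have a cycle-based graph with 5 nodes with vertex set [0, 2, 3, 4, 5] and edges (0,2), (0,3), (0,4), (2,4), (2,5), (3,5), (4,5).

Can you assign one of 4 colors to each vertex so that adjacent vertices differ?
Yes, G is 4-colorable

A valid 4-coloring: color 1: [0, 5]; color 2: [2, 3]; color 3: [4].
(χ(G) = 3 ≤ 4.)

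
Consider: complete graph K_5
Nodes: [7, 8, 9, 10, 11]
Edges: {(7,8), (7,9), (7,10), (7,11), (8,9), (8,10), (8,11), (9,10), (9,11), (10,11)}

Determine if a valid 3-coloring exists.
The clique on vertices [7, 8, 9, 10, 11] has size 5 > 3, so it alone needs 5 colors.

No, G is not 3-colorable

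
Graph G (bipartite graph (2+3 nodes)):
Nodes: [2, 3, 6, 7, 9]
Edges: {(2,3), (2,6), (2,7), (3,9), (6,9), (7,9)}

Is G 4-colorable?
Yes, G is 4-colorable

A valid 4-coloring: color 1: [2, 9]; color 2: [3, 6, 7].
(χ(G) = 2 ≤ 4.)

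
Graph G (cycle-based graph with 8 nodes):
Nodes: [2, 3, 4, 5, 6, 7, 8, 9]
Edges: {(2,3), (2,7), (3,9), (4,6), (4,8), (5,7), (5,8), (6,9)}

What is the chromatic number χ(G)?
χ(G) = 2

Clique number ω(G) = 2 (lower bound: χ ≥ ω).
The graph is bipartite (no odd cycle), so 2 colors suffice: χ(G) = 2.
A valid 2-coloring: color 1: [3, 6, 7, 8]; color 2: [2, 4, 5, 9].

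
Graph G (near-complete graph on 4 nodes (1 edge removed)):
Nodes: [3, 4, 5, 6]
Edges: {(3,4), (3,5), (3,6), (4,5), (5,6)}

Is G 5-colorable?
A valid 5-coloring: color 1: [5]; color 2: [3]; color 3: [4, 6].
(χ(G) = 3 ≤ 5.)

Yes, G is 5-colorable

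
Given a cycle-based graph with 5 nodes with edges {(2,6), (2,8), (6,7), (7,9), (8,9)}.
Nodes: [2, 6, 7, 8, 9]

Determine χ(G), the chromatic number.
Clique number ω(G) = 2 (lower bound: χ ≥ ω).
Odd cycle [6, 7, 9, 8, 2] needs 3 colors (χ ≥ 3).
The coloring below uses 3 colors, so χ(G) = 3.
A valid 3-coloring: color 1: [6, 8]; color 2: [2, 7]; color 3: [9].

χ(G) = 3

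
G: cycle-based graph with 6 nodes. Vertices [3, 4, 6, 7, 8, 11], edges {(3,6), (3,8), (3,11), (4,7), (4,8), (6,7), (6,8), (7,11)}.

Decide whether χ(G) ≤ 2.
No, G is not 2-colorable

The clique on vertices [3, 6, 8] has size 3 > 2, so it alone needs 3 colors.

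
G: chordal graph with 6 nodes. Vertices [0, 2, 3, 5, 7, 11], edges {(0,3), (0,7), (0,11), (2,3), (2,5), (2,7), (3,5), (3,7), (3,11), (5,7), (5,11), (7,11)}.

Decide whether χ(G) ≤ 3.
The clique on vertices [2, 3, 5, 7] has size 4 > 3, so it alone needs 4 colors.

No, G is not 3-colorable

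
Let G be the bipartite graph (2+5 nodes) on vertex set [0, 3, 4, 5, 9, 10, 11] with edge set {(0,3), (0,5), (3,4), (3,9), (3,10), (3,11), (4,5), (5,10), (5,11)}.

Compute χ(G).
χ(G) = 2

Clique number ω(G) = 2 (lower bound: χ ≥ ω).
The graph is bipartite (no odd cycle), so 2 colors suffice: χ(G) = 2.
A valid 2-coloring: color 1: [3, 5]; color 2: [0, 4, 9, 10, 11].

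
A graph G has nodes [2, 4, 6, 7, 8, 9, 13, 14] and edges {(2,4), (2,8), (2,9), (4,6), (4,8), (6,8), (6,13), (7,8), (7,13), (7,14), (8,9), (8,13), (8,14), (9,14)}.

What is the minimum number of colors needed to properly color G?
χ(G) = 4

Clique number ω(G) = 3 (lower bound: χ ≥ ω).
Odd cycle [4, 2, 9, 14, 7, 13, 6] needs 3 colors (χ ≥ 3).
Vertex 8 is adjacent to every vertex of [2, 4, 6, 7, 9, 13, 14], which already need 3 colors among themselves, so 8 needs a new color (χ ≥ 4).
The coloring below uses 4 colors, so χ(G) = 4.
A valid 4-coloring: color 1: [8]; color 2: [4, 9, 13]; color 3: [2, 6, 14]; color 4: [7].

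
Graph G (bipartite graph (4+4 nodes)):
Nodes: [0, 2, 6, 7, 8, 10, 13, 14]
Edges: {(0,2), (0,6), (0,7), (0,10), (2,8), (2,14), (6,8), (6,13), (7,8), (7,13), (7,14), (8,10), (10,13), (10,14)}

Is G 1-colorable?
No, G is not 1-colorable

Edge (0,10) forces its endpoints to differ, so 1 color is not enough.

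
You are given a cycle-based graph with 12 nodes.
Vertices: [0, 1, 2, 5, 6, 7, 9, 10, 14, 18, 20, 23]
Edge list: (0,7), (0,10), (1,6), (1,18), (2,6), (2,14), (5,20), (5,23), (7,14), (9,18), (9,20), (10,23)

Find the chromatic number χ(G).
χ(G) = 2

Clique number ω(G) = 2 (lower bound: χ ≥ ω).
The graph is bipartite (no odd cycle), so 2 colors suffice: χ(G) = 2.
A valid 2-coloring: color 1: [1, 2, 5, 7, 9, 10]; color 2: [0, 6, 14, 18, 20, 23].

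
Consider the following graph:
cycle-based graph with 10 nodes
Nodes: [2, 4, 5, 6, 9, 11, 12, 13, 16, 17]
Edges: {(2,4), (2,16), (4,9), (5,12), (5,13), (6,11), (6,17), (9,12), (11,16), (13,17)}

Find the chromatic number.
χ(G) = 2

Clique number ω(G) = 2 (lower bound: χ ≥ ω).
The graph is bipartite (no odd cycle), so 2 colors suffice: χ(G) = 2.
A valid 2-coloring: color 1: [2, 5, 9, 11, 17]; color 2: [4, 6, 12, 13, 16].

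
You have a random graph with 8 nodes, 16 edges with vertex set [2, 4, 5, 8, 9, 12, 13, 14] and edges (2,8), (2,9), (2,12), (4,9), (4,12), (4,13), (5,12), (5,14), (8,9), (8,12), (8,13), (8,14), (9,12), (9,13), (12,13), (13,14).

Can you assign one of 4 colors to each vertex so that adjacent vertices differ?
Yes, G is 4-colorable

A valid 4-coloring: color 1: [12, 14]; color 2: [4, 5, 8]; color 3: [2, 13]; color 4: [9].
(χ(G) = 4 ≤ 4.)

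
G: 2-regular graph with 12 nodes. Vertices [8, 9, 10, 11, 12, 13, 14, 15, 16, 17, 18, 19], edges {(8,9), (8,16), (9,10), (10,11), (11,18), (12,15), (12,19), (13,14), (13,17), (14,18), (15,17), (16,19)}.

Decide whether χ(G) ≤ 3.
A valid 3-coloring: color 1: [9, 11, 12, 14, 16, 17]; color 2: [8, 10, 13, 15, 18, 19].
(χ(G) = 2 ≤ 3.)

Yes, G is 3-colorable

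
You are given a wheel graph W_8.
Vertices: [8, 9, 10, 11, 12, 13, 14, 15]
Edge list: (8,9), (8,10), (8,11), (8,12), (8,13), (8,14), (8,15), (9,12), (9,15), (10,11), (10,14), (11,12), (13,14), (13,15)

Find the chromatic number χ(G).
χ(G) = 4

Clique number ω(G) = 3 (lower bound: χ ≥ ω).
Odd cycle [13, 14, 10, 11, 12, 9, 15] needs 3 colors (χ ≥ 3).
Vertex 8 is adjacent to every vertex of [9, 10, 11, 12, 13, 14, 15], which already need 3 colors among themselves, so 8 needs a new color (χ ≥ 4).
The coloring below uses 4 colors, so χ(G) = 4.
A valid 4-coloring: color 1: [8]; color 2: [9, 10, 13]; color 3: [11, 14, 15]; color 4: [12].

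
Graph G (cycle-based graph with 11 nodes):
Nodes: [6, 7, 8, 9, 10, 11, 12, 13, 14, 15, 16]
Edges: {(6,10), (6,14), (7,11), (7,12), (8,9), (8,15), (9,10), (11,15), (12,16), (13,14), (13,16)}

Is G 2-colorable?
Odd cycle [10, 9, 8, 15, 11, 7, 12, 16, 13, 14, 6] needs 3 colors (χ ≥ 3).
Hence χ(G) ≥ 3 > 2, so no proper 2-coloring exists.

No, G is not 2-colorable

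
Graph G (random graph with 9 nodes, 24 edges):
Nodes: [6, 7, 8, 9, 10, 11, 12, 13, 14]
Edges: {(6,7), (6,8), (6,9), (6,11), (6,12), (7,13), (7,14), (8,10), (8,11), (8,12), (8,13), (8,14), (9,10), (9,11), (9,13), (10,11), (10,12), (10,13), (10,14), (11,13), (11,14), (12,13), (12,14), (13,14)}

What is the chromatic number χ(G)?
Clique number ω(G) = 5 (lower bound: χ ≥ ω).
The clique on [8, 10, 11, 13, 14] has size 5, forcing χ ≥ 5, and the coloring below uses 5 colors, so χ(G) = 5.
A valid 5-coloring: color 1: [6, 13]; color 2: [7, 10]; color 3: [9, 14]; color 4: [8]; color 5: [11, 12].

χ(G) = 5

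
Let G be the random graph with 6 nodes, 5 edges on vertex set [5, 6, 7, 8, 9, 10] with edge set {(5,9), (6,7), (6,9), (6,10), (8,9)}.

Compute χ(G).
Clique number ω(G) = 2 (lower bound: χ ≥ ω).
The graph is bipartite (no odd cycle), so 2 colors suffice: χ(G) = 2.
A valid 2-coloring: color 1: [7, 9, 10]; color 2: [5, 6, 8].

χ(G) = 2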